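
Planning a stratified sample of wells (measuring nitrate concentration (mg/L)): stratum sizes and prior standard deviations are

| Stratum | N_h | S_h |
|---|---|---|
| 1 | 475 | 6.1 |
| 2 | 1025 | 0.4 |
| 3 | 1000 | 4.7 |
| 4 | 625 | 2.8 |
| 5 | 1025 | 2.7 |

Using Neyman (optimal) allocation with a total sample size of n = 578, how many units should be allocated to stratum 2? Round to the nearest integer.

Neyman allocation: n_h = n · N_h S_h / Σ N_i S_i, with n = 578.
  stratum 1: N_h·S_h = 475·6.1 = 2897.50
  stratum 2: N_h·S_h = 1025·0.4 = 410.00
  stratum 3: N_h·S_h = 1000·4.7 = 4700.00
  stratum 4: N_h·S_h = 625·2.8 = 1750.00
  stratum 5: N_h·S_h = 1025·2.7 = 2767.50
Σ N_h S_h = 12525.00
n for stratum 2 = 578·410.00/12525.00 = 18.921 → 19

19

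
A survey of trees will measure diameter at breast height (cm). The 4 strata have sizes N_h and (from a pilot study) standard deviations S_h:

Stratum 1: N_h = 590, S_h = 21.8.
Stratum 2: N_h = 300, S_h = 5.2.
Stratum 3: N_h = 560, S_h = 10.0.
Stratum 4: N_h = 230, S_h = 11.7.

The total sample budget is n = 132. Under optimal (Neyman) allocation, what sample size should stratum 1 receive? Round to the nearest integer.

Neyman allocation: n_h = n · N_h S_h / Σ N_i S_i, with n = 132.
  stratum 1: N_h·S_h = 590·21.8 = 12862.00
  stratum 2: N_h·S_h = 300·5.2 = 1560.00
  stratum 3: N_h·S_h = 560·10.0 = 5600.00
  stratum 4: N_h·S_h = 230·11.7 = 2691.00
Σ N_h S_h = 22713.00
n for stratum 1 = 132·12862.00/22713.00 = 74.749 → 75

75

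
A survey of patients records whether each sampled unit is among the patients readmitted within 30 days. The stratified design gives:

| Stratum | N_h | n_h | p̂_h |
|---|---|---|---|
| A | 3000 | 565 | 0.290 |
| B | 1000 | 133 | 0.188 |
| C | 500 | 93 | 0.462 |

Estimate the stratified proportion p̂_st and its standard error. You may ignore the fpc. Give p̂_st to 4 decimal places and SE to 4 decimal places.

N = 4500; stratum weights W_h = N_h/N.
p̂_st = Σ W_h p̂_h = (3000·0.290 + 1000·0.188 + 500·0.462)/4500 = 0.28644
V̂(p̂_st) = Σ W_h² p̂_h(1−p̂_h)/(n_h−1):
  stratum A: (3000/4500)²·0.290·0.710/564 = 0.000162254
  stratum B: (1000/4500)²·0.188·0.812/132 = 5.71104e-05
  stratum C: (500/4500)²·0.462·0.538/92 = 3.33543e-05
V̂(p̂_st) = 0.000252718; SE = √V̂ = 0.0158971

p̂_st ≈ 0.2864, SE ≈ 0.0159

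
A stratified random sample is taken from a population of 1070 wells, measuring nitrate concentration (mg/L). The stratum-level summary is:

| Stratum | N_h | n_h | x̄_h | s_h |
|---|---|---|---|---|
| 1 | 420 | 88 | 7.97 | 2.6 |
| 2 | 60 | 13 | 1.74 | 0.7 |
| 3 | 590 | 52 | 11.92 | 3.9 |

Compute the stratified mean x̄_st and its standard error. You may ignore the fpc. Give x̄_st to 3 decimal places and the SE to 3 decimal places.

x̄_st ≈ 9.799, SE ≈ 0.318

x̄_st = Σ W_h x̄_h = (420·7.97 + 60·1.74 + 590·11.92)/1070 = 9.79869
V̂(x̄_st) = Σ W_h² s_h²/n_h, with W_h = N_h/N and N = 1070:
  stratum 1: (420/1070)²·2.6²/88 = 0.0118357
  stratum 2: (60/1070)²·0.7²/13 = 0.000118519
  stratum 3: (590/1070)²·3.9²/52 = 0.0889329
V̂(x̄_st) = 0.100887
SE(x̄_st) = √0.100887 = 0.317627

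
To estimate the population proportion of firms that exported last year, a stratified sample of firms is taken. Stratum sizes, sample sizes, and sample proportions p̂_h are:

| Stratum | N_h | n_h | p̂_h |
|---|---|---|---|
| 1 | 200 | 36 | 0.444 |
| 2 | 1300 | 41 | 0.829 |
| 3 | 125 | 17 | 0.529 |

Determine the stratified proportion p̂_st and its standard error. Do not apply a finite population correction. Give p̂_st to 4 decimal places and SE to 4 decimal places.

N = 1625; stratum weights W_h = N_h/N.
p̂_st = Σ W_h p̂_h = (200·0.444 + 1300·0.829 + 125·0.529)/1625 = 0.75854
V̂(p̂_st) = Σ W_h² p̂_h(1−p̂_h)/(n_h−1):
  stratum 1: (200/1625)²·0.444·0.556/35 = 0.000106842
  stratum 2: (1300/1625)²·0.829·0.171/40 = 0.00226814
  stratum 3: (125/1625)²·0.529·0.471/16 = 9.21446e-05
V̂(p̂_st) = 0.00246713; SE = √V̂ = 0.0496702

p̂_st ≈ 0.7585, SE ≈ 0.0497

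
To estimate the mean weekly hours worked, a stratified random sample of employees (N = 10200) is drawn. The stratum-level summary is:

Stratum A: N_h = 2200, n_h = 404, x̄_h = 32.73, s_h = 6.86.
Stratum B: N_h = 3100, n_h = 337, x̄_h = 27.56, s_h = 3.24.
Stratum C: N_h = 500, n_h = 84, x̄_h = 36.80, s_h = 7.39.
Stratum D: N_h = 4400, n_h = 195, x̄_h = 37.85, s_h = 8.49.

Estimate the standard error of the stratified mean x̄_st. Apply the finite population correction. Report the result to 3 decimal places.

SE(x̄_st) ≈ 0.272

V̂(x̄_st) = Σ W_h² (1 − n_h/N_h) s_h²/n_h, with W_h = N_h/N and N = 10200:
  stratum A: (2200/10200)²·(1 − 404/2200)·6.86²/404 = 0.0044238
  stratum B: (3100/10200)²·(1 − 337/3100)·3.24²/337 = 0.0025645
  stratum C: (500/10200)²·(1 − 84/500)·7.39²/84 = 0.00129979
  stratum D: (4400/10200)²·(1 − 195/4400)·8.49²/195 = 0.0657354
V̂(x̄_st) = 0.0740235
SE(x̄_st) = √0.0740235 = 0.272073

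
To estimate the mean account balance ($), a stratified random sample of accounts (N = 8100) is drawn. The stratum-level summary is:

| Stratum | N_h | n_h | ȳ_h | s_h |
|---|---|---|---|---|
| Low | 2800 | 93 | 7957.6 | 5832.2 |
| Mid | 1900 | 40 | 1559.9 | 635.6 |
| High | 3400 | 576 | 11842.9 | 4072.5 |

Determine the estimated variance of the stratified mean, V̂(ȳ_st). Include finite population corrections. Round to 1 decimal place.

V̂(ȳ_st) = Σ W_h² (1 − n_h/N_h) s_h²/n_h, with W_h = N_h/N and N = 8100:
  stratum Low: (2800/8100)²·(1 − 93/2800)·5832.2²/93 = 42253.1
  stratum Mid: (1900/8100)²·(1 − 40/1900)·635.6²/40 = 544.007
  stratum High: (3400/8100)²·(1 − 576/3400)·4072.5²/576 = 4213.79
V̂(ȳ_st) = 47010.9

V̂(ȳ_st) ≈ 47010.9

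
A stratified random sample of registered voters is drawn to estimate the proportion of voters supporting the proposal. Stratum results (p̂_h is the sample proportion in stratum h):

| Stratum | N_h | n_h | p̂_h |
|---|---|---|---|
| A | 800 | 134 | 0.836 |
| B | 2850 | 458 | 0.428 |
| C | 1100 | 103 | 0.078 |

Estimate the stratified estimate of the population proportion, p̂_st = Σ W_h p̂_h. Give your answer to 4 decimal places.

p̂_st ≈ 0.4157

N = 4750; stratum weights W_h = N_h/N.
p̂_st = Σ W_h p̂_h = (800·0.836 + 2850·0.428 + 1100·0.078)/4750 = 0.41566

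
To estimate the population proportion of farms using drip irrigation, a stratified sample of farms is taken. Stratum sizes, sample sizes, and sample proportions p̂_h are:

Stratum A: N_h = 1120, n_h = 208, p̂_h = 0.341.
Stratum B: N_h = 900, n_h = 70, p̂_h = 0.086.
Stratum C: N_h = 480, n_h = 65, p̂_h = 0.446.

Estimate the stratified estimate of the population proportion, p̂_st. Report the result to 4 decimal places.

N = 2500; stratum weights W_h = N_h/N.
p̂_st = Σ W_h p̂_h = (1120·0.341 + 900·0.086 + 480·0.446)/2500 = 0.26936

p̂_st ≈ 0.2694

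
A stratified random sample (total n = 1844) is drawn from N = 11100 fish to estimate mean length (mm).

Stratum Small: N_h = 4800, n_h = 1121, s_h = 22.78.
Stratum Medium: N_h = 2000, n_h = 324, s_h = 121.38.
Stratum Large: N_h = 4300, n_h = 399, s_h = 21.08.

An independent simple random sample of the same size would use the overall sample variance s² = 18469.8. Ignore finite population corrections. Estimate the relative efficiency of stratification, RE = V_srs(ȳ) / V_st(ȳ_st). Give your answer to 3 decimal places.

RE ≈ 5.790

V̂(ȳ_st) = Σ W_h² s_h²/n_h, with W_h = N_h/N and N = 11100:
  stratum Small: (4800/11100)²·22.78²/1121 = 0.0865642
  stratum Medium: (2000/11100)²·121.38²/324 = 1.47626
  stratum Large: (4300/11100)²·21.08²/399 = 0.167132
V_st = 1.72996
V_srs = s²/n = 18469.8/1844 = 10.0162
Relative efficiency = V_srs / V_st = 10.0162/1.72996 = 5.7898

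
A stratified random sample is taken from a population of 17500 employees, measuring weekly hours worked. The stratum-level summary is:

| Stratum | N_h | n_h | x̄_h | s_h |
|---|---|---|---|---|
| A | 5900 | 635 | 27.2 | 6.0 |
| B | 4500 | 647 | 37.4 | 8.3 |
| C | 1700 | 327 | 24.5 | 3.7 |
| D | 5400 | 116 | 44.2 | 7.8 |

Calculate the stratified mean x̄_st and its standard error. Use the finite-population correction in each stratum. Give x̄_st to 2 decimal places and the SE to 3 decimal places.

x̄_st = Σ W_h x̄_h = (5900·27.2 + 4500·37.4 + 1700·24.5 + 5400·44.2)/17500 = 34.80629
V̂(x̄_st) = Σ W_h² (1 − n_h/N_h) s_h²/n_h, with W_h = N_h/N and N = 17500:
  stratum A: (5900/17500)²·(1 − 635/5900)·6.0²/635 = 0.00575047
  stratum B: (4500/17500)²·(1 − 647/4500)·8.3²/647 = 0.0060282
  stratum C: (1700/17500)²·(1 − 327/1700)·3.7²/327 = 0.00031908
  stratum D: (5400/17500)²·(1 − 116/5400)·7.8²/116 = 0.0488666
V̂(x̄_st) = 0.0609643
SE(x̄_st) = √0.0609643 = 0.246909

x̄_st ≈ 34.81, SE ≈ 0.247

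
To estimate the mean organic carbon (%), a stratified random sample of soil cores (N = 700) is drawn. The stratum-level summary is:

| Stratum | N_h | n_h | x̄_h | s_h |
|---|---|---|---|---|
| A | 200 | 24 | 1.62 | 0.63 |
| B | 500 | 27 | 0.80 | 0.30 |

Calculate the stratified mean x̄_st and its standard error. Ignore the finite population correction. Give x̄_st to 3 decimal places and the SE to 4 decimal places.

x̄_st = Σ W_h x̄_h = (200·1.62 + 500·0.80)/700 = 1.03429
V̂(x̄_st) = Σ W_h² s_h²/n_h, with W_h = N_h/N and N = 700:
  stratum A: (200/700)²·0.63²/24 = 0.00135
  stratum B: (500/700)²·0.30²/27 = 0.00170068
V̂(x̄_st) = 0.00305068
SE(x̄_st) = √0.00305068 = 0.055233

x̄_st ≈ 1.034, SE ≈ 0.0552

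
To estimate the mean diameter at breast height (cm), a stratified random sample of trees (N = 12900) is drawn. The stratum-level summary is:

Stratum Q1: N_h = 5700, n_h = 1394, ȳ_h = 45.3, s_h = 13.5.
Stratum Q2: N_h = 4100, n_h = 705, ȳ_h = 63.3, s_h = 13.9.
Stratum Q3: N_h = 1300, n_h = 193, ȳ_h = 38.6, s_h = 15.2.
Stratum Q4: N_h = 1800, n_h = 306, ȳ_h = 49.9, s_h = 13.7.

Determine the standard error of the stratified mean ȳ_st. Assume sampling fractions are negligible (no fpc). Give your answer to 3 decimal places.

SE(ȳ_st) ≈ 0.278

V̂(ȳ_st) = Σ W_h² s_h²/n_h, with W_h = N_h/N and N = 12900:
  stratum Q1: (5700/12900)²·13.5²/1394 = 0.0255255
  stratum Q2: (4100/12900)²·13.9²/705 = 0.027684
  stratum Q3: (1300/12900)²·15.2²/193 = 0.0121573
  stratum Q4: (1800/12900)²·13.7²/306 = 0.0119422
V̂(ȳ_st) = 0.0773091
SE(ȳ_st) = √0.0773091 = 0.278045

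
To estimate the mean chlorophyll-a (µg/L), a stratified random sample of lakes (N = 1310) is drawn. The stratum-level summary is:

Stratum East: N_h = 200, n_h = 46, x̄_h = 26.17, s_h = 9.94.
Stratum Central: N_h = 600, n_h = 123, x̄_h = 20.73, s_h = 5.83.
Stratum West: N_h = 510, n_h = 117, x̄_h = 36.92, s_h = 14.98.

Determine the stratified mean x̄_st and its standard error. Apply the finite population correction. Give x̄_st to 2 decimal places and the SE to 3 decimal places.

x̄_st ≈ 27.86, SE ≈ 0.556

x̄_st = Σ W_h x̄_h = (200·26.17 + 600·20.73 + 510·36.92)/1310 = 27.86351
V̂(x̄_st) = Σ W_h² (1 − n_h/N_h) s_h²/n_h, with W_h = N_h/N and N = 1310:
  stratum East: (200/1310)²·(1 − 46/200)·9.94²/46 = 0.0385499
  stratum Central: (600/1310)²·(1 − 123/600)·5.83²/123 = 0.0460849
  stratum West: (510/1310)²·(1 − 117/510)·14.98²/117 = 0.224005
V̂(x̄_st) = 0.30864
SE(x̄_st) = √0.30864 = 0.555554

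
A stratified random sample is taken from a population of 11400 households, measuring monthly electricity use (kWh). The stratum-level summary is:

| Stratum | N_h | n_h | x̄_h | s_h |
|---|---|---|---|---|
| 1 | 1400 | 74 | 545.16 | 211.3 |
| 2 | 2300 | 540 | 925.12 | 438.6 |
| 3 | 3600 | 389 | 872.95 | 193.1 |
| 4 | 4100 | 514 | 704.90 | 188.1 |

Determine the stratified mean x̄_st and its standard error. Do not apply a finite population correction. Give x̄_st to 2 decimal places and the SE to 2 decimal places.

x̄_st ≈ 782.78, SE ≈ 6.49

x̄_st = Σ W_h x̄_h = (1400·545.16 + 2300·925.12 + 3600·872.95 + 4100·704.90)/11400 = 782.78158
V̂(x̄_st) = Σ W_h² s_h²/n_h, with W_h = N_h/N and N = 11400:
  stratum 1: (1400/11400)²·211.3²/74 = 9.09942
  stratum 2: (2300/11400)²·438.6²/540 = 14.5007
  stratum 3: (3600/11400)²·193.1²/389 = 9.55895
  stratum 4: (4100/11400)²·188.1²/514 = 8.90374
V̂(x̄_st) = 42.0628
SE(x̄_st) = √42.0628 = 6.48559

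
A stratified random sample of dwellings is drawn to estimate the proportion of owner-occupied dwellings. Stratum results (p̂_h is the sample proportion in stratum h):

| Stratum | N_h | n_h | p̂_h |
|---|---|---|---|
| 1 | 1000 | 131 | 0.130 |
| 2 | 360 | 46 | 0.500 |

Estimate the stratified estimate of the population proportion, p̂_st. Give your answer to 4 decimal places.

N = 1360; stratum weights W_h = N_h/N.
p̂_st = Σ W_h p̂_h = (1000·0.130 + 360·0.500)/1360 = 0.22794

p̂_st ≈ 0.2279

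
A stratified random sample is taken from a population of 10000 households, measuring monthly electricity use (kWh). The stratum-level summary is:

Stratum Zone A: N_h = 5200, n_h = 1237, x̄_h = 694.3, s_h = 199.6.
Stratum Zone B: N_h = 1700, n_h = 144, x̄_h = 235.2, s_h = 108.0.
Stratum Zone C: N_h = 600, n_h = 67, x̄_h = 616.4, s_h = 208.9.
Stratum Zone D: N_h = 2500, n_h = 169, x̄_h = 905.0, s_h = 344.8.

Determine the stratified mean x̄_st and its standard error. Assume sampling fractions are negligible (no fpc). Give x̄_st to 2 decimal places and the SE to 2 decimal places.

x̄_st = Σ W_h x̄_h = (5200·694.3 + 1700·235.2 + 600·616.4 + 2500·905.0)/10000 = 664.25400
V̂(x̄_st) = Σ W_h² s_h²/n_h, with W_h = N_h/N and N = 10000:
  stratum Zone A: (5200/10000)²·199.6²/1237 = 8.70879
  stratum Zone B: (1700/10000)²·108.0²/144 = 2.3409
  stratum Zone C: (600/10000)²·208.9²/67 = 2.34479
  stratum Zone D: (2500/10000)²·344.8²/169 = 43.9671
V̂(x̄_st) = 57.3616
SE(x̄_st) = √57.3616 = 7.57374

x̄_st ≈ 664.25, SE ≈ 7.57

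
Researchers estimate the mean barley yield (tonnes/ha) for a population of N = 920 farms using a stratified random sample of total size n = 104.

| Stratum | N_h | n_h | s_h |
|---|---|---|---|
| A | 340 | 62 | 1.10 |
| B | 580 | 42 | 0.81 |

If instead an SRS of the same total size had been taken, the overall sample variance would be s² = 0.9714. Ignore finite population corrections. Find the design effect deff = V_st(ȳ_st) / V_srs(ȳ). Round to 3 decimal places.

deff ≈ 0.950

V̂(ȳ_st) = Σ W_h² s_h²/n_h, with W_h = N_h/N and N = 920:
  stratum A: (340/920)²·1.10²/62 = 0.00266548
  stratum B: (580/920)²·0.81²/42 = 0.00620871
V_st = 0.00887419
V_srs = s²/n = 0.9714/104 = 0.00934038
deff = V_st / V_srs = 0.00887419/0.00934038 = 0.9501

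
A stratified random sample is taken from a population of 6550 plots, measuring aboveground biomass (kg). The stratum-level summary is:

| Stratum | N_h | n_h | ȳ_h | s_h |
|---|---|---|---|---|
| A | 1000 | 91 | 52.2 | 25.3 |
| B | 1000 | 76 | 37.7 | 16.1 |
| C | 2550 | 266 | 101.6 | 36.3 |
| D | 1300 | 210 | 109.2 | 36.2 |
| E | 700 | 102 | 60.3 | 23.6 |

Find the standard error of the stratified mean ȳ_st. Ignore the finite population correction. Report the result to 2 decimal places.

V̂(ȳ_st) = Σ W_h² s_h²/n_h, with W_h = N_h/N and N = 6550:
  stratum A: (1000/6550)²·25.3²/91 = 0.163952
  stratum B: (1000/6550)²·16.1²/76 = 0.0794979
  stratum C: (2550/6550)²·36.3²/266 = 0.750809
  stratum D: (1300/6550)²·36.2²/210 = 0.245811
  stratum E: (700/6550)²·23.6²/102 = 0.0623645
V̂(ȳ_st) = 1.30243
SE(ȳ_st) = √1.30243 = 1.14124

SE(ȳ_st) ≈ 1.14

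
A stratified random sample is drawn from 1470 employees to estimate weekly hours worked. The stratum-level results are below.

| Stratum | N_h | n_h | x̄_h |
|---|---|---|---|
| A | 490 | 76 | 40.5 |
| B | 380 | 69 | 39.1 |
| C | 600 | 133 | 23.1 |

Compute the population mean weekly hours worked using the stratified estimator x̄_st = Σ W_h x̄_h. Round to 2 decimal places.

N = Σ N_h = 1470. Stratum weights W_h = N_h/N.
x̄_st = (490·40.5 + 380·39.1 + 600·23.1) / 1470 = 33.0361

x̄_st ≈ 33.04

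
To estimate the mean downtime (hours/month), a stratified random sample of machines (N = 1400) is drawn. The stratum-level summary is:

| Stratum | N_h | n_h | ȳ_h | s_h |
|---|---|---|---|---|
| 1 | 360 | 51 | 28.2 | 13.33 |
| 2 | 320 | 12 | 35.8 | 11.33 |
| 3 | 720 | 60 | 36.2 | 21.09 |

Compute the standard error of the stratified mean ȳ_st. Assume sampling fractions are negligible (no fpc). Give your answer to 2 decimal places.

SE(ȳ_st) ≈ 1.66

V̂(ȳ_st) = Σ W_h² s_h²/n_h, with W_h = N_h/N and N = 1400:
  stratum 1: (360/1400)²·13.33²/51 = 0.230377
  stratum 2: (320/1400)²·11.33²/12 = 0.558885
  stratum 3: (720/1400)²·21.09²/60 = 1.9607
V̂(ȳ_st) = 2.74996
SE(ȳ_st) = √2.74996 = 1.6583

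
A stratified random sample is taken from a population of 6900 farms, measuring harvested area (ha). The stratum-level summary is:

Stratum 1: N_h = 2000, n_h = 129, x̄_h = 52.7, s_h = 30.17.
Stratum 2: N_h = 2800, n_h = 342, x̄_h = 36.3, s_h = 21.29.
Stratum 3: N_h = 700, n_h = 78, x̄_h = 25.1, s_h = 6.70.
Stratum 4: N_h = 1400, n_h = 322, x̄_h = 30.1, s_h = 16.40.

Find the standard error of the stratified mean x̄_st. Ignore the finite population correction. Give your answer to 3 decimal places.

SE(x̄_st) ≈ 0.923

V̂(x̄_st) = Σ W_h² s_h²/n_h, with W_h = N_h/N and N = 6900:
  stratum 1: (2000/6900)²·30.17²/129 = 0.59282
  stratum 2: (2800/6900)²·21.29²/342 = 0.218244
  stratum 3: (700/6900)²·6.70²/78 = 0.00592315
  stratum 4: (1400/6900)²·16.40²/322 = 0.0343866
V̂(x̄_st) = 0.851374
SE(x̄_st) = √0.851374 = 0.922699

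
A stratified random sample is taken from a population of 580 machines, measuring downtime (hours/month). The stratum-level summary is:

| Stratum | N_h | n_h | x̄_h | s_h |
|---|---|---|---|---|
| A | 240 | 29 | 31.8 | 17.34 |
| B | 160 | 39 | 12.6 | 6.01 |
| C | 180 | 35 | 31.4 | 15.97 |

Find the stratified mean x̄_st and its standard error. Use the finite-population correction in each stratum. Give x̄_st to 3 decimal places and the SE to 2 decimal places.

x̄_st ≈ 26.379, SE ≈ 1.48

x̄_st = Σ W_h x̄_h = (240·31.8 + 160·12.6 + 180·31.4)/580 = 26.37931
V̂(x̄_st) = Σ W_h² (1 − n_h/N_h) s_h²/n_h, with W_h = N_h/N and N = 580:
  stratum A: (240/580)²·(1 − 29/240)·17.34²/29 = 1.56077
  stratum B: (160/580)²·(1 − 39/160)·6.01²/39 = 0.0533008
  stratum C: (180/580)²·(1 − 35/180)·15.97²/35 = 0.565362
V̂(x̄_st) = 2.17943
SE(x̄_st) = √2.17943 = 1.47629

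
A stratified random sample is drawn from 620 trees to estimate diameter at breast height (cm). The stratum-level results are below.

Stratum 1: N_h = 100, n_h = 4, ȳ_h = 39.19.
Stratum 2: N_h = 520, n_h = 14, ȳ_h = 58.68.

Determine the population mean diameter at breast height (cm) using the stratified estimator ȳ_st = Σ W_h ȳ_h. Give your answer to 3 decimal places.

ȳ_st ≈ 55.536

N = Σ N_h = 620. Stratum weights W_h = N_h/N.
ȳ_st = (100·39.19 + 520·58.68) / 620 = 55.53645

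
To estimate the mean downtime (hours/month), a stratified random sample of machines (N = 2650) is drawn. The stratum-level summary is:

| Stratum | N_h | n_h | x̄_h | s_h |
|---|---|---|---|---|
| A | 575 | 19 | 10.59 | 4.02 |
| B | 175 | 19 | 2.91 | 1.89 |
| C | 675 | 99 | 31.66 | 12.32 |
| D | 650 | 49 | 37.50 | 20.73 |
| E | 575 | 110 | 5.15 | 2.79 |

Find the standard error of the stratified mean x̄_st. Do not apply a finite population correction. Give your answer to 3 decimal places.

V̂(x̄_st) = Σ W_h² s_h²/n_h, with W_h = N_h/N and N = 2650:
  stratum A: (575/2650)²·4.02²/19 = 0.0400445
  stratum B: (175/2650)²·1.89²/19 = 0.000819888
  stratum C: (675/2650)²·12.32²/99 = 0.0994723
  stratum D: (650/2650)²·20.73²/49 = 0.52764
  stratum E: (575/2650)²·2.79²/110 = 0.00333165
V̂(x̄_st) = 0.671308
SE(x̄_st) = √0.671308 = 0.819334

SE(x̄_st) ≈ 0.819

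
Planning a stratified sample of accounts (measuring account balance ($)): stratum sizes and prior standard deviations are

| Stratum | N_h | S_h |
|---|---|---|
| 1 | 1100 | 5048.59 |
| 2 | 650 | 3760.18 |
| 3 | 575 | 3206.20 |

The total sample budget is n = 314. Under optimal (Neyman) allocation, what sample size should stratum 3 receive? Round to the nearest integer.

59

Neyman allocation: n_h = n · N_h S_h / Σ N_i S_i, with n = 314.
  stratum 1: N_h·S_h = 1100·5048.59 = 5553449.00
  stratum 2: N_h·S_h = 650·3760.18 = 2444117.00
  stratum 3: N_h·S_h = 575·3206.20 = 1843565.00
Σ N_h S_h = 9841131.00
n for stratum 3 = 314·1843565.00/9841131.00 = 58.822 → 59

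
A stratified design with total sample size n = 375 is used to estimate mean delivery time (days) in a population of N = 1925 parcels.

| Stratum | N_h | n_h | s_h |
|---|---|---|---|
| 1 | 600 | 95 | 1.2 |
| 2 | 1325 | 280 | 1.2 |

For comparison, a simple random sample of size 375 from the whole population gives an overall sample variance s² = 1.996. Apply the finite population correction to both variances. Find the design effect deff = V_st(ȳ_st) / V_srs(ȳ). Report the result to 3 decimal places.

deff ≈ 0.738

V̂(ȳ_st) = Σ W_h² (1 − n_h/N_h) s_h²/n_h, with W_h = N_h/N and N = 1925:
  stratum 1: (600/1925)²·(1 − 95/600)·1.2²/95 = 0.00123942
  stratum 2: (1325/1925)²·(1 − 280/1325)·1.2²/280 = 0.00192165
V_st = 0.00316108
V_srs = (1 − 375/1925)·1.996/375 = 0.00428578
deff = V_st / V_srs = 0.00316108/0.00428578 = 0.7376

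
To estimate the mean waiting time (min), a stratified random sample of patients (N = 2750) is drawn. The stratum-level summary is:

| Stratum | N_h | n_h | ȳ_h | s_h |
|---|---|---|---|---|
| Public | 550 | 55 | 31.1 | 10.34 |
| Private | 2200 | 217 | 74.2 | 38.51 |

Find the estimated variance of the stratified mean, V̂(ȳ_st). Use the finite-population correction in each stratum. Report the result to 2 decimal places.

V̂(ȳ_st) ≈ 4.01

V̂(ȳ_st) = Σ W_h² (1 − n_h/N_h) s_h²/n_h, with W_h = N_h/N and N = 2750:
  stratum Public: (550/2750)²·(1 − 55/550)·10.34²/55 = 0.0699811
  stratum Private: (2200/2750)²·(1 − 217/2200)·38.51²/217 = 3.94246
V̂(ȳ_st) = 4.01244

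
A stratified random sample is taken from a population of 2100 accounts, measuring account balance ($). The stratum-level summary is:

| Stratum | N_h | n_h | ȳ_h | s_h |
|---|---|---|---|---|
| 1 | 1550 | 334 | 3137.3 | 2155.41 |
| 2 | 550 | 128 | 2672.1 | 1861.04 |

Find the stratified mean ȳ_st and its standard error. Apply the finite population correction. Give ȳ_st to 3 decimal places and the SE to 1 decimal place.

ȳ_st ≈ 3015.462, SE ≈ 85.8

ȳ_st = Σ W_h ȳ_h = (1550·3137.3 + 550·2672.1)/2100 = 3015.46190
V̂(ȳ_st) = Σ W_h² (1 − n_h/N_h) s_h²/n_h, with W_h = N_h/N and N = 2100:
  stratum 1: (1550/2100)²·(1 − 334/1550)·2155.41²/334 = 5944.84
  stratum 2: (550/2100)²·(1 − 128/550)·1861.04²/128 = 1424.09
V̂(ȳ_st) = 7368.93
SE(ȳ_st) = √7368.93 = 85.8425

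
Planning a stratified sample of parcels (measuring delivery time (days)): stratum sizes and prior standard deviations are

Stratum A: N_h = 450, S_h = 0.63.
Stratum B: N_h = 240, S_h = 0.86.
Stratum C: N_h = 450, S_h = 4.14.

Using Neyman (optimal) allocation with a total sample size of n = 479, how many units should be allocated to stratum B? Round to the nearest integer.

42

Neyman allocation: n_h = n · N_h S_h / Σ N_i S_i, with n = 479.
  stratum A: N_h·S_h = 450·0.63 = 283.50
  stratum B: N_h·S_h = 240·0.86 = 206.40
  stratum C: N_h·S_h = 450·4.14 = 1863.00
Σ N_h S_h = 2352.90
n for stratum B = 479·206.40/2352.90 = 42.019 → 42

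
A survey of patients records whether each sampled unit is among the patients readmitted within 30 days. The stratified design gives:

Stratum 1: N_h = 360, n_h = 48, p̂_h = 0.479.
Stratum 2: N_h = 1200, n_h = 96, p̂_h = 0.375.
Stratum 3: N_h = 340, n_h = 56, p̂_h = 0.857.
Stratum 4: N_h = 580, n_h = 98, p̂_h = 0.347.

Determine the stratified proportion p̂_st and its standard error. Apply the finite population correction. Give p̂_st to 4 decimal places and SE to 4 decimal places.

p̂_st ≈ 0.4496, SE ≈ 0.0277

N = 2480; stratum weights W_h = N_h/N.
p̂_st = Σ W_h p̂_h = (360·0.479 + 1200·0.375 + 340·0.857 + 580·0.347)/2480 = 0.44963
V̂(p̂_st) = Σ W_h² (1 − n_h/N_h) p̂_h(1−p̂_h)/(n_h−1):
  stratum 1: (360/2480)²·(1 − 48/360)·0.479·0.521/47 = 9.69682e-05
  stratum 2: (1200/2480)²·(1 − 96/1200)·0.375·0.625/95 = 0.000531416
  stratum 3: (340/2480)²·(1 − 56/340)·0.857·0.143/55 = 3.49823e-05
  stratum 4: (580/2480)²·(1 − 98/580)·0.347·0.653/97 = 0.00010618
V̂(p̂_st) = 0.000769546; SE = √V̂ = 0.0277407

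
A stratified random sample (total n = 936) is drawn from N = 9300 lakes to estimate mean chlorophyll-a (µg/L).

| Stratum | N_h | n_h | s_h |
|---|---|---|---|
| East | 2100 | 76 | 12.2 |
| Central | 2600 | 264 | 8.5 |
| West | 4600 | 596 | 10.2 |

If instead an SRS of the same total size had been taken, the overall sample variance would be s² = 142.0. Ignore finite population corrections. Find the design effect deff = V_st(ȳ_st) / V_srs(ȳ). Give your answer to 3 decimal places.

V̂(ȳ_st) = Σ W_h² s_h²/n_h, with W_h = N_h/N and N = 9300:
  stratum East: (2100/9300)²·12.2²/76 = 0.0998571
  stratum Central: (2600/9300)²·8.5²/264 = 0.0213902
  stratum West: (4600/9300)²·10.2²/596 = 0.0427075
V_st = 0.163955
V_srs = s²/n = 142.0/936 = 0.151709
deff = V_st / V_srs = 0.163955/0.151709 = 1.0807

deff ≈ 1.081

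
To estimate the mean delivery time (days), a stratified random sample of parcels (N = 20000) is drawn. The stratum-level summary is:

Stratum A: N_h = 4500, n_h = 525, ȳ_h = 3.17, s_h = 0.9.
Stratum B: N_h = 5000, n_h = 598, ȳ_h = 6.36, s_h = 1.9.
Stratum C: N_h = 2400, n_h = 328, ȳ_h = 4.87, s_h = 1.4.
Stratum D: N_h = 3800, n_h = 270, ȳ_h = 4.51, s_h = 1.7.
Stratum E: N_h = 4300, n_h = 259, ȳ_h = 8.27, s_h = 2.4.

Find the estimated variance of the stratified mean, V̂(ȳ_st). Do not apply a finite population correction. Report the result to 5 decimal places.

V̂(ȳ_st) = Σ W_h² s_h²/n_h, with W_h = N_h/N and N = 20000:
  stratum A: (4500/20000)²·0.9²/525 = 7.81071e-05
  stratum B: (5000/20000)²·1.9²/598 = 0.000377299
  stratum C: (2400/20000)²·1.4²/328 = 8.60488e-05
  stratum D: (3800/20000)²·1.7²/270 = 0.000386404
  stratum E: (4300/20000)²·2.4²/259 = 0.00102802
V̂(ȳ_st) = 0.00195587

V̂(ȳ_st) ≈ 0.00196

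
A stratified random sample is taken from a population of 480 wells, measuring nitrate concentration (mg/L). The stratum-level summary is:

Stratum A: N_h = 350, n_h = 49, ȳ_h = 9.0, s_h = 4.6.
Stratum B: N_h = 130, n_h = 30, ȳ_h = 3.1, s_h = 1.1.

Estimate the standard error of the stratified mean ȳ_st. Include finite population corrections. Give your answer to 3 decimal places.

SE(ȳ_st) ≈ 0.447

V̂(ȳ_st) = Σ W_h² (1 − n_h/N_h) s_h²/n_h, with W_h = N_h/N and N = 480:
  stratum A: (350/480)²·(1 − 49/350)·4.6²/49 = 0.197457
  stratum B: (130/480)²·(1 − 30/130)·1.1²/30 = 0.00227575
V̂(ȳ_st) = 0.199732
SE(ȳ_st) = √0.199732 = 0.446914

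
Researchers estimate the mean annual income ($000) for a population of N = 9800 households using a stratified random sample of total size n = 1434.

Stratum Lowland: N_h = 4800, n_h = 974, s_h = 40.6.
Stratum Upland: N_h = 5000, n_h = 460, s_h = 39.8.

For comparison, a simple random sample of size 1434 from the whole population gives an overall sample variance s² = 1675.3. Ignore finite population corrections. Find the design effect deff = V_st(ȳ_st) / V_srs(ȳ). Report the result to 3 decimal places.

deff ≈ 1.115

V̂(ȳ_st) = Σ W_h² s_h²/n_h, with W_h = N_h/N and N = 9800:
  stratum Lowland: (4800/9800)²·40.6²/974 = 0.405998
  stratum Upland: (5000/9800)²·39.8²/460 = 0.896388
V_st = 1.30239
V_srs = s²/n = 1675.3/1434 = 1.16827
deff = V_st / V_srs = 1.30239/1.16827 = 1.1148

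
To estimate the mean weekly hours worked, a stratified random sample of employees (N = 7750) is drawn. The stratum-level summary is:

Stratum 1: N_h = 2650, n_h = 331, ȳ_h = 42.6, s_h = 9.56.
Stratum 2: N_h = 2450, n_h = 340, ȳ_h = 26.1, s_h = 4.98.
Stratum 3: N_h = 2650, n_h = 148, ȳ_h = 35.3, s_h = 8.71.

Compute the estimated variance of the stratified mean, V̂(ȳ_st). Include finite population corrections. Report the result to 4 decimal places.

V̂(ȳ_st) = Σ W_h² (1 − n_h/N_h) s_h²/n_h, with W_h = N_h/N and N = 7750:
  stratum 1: (2650/7750)²·(1 − 331/2650)·9.56²/331 = 0.0282508
  stratum 2: (2450/7750)²·(1 − 340/2450)·4.98²/340 = 0.00627805
  stratum 3: (2650/7750)²·(1 − 148/2650)·8.71²/148 = 0.0565854
V̂(ȳ_st) = 0.0911143

V̂(ȳ_st) ≈ 0.0911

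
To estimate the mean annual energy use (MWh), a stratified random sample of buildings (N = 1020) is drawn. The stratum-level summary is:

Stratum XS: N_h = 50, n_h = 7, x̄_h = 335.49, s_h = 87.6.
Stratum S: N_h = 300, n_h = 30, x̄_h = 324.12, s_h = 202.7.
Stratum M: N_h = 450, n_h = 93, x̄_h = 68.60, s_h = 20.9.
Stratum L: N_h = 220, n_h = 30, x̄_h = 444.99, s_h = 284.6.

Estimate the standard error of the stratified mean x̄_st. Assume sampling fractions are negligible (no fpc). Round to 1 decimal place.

V̂(x̄_st) = Σ W_h² s_h²/n_h, with W_h = N_h/N and N = 1020:
  stratum XS: (50/1020)²·87.6²/7 = 2.63421
  stratum S: (300/1020)²·202.7²/30 = 118.475
  stratum M: (450/1020)²·20.9²/93 = 0.914185
  stratum L: (220/1020)²·284.6²/30 = 125.601
V̂(x̄_st) = 247.625
SE(x̄_st) = √247.625 = 15.7361

SE(x̄_st) ≈ 15.7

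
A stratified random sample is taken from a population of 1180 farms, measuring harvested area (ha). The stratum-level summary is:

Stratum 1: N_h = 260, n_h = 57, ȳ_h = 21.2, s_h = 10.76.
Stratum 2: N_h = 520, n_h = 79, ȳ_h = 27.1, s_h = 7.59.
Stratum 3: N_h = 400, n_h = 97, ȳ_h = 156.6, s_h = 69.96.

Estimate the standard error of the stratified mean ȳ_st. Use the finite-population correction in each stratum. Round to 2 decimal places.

SE(ȳ_st) ≈ 2.14

V̂(ȳ_st) = Σ W_h² (1 − n_h/N_h) s_h²/n_h, with W_h = N_h/N and N = 1180:
  stratum 1: (260/1180)²·(1 − 57/260)·10.76²/57 = 0.0769937
  stratum 2: (520/1180)²·(1 − 79/520)·7.59²/79 = 0.120098
  stratum 3: (400/1180)²·(1 − 97/400)·69.96²/97 = 4.39204
V̂(ȳ_st) = 4.58913
SE(ȳ_st) = √4.58913 = 2.14223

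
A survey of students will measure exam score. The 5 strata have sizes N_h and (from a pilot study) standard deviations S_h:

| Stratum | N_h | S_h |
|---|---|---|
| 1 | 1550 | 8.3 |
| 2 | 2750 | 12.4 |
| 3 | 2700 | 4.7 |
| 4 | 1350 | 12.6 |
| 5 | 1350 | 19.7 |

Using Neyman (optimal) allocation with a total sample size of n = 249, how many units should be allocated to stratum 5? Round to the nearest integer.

Neyman allocation: n_h = n · N_h S_h / Σ N_i S_i, with n = 249.
  stratum 1: N_h·S_h = 1550·8.3 = 12865.00
  stratum 2: N_h·S_h = 2750·12.4 = 34100.00
  stratum 3: N_h·S_h = 2700·4.7 = 12690.00
  stratum 4: N_h·S_h = 1350·12.6 = 17010.00
  stratum 5: N_h·S_h = 1350·19.7 = 26595.00
Σ N_h S_h = 103260.00
n for stratum 5 = 249·26595.00/103260.00 = 64.131 → 64

64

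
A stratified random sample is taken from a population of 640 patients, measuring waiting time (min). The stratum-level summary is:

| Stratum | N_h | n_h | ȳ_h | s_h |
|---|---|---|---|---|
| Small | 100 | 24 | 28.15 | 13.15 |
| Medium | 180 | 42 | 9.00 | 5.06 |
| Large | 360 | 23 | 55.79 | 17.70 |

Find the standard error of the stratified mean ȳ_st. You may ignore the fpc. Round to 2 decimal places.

SE(ȳ_st) ≈ 2.13

V̂(ȳ_st) = Σ W_h² s_h²/n_h, with W_h = N_h/N and N = 640:
  stratum Small: (100/640)²·13.15²/24 = 0.175906
  stratum Medium: (180/640)²·5.06²/42 = 0.0482211
  stratum Large: (360/640)²·17.70²/23 = 4.30987
V̂(ȳ_st) = 4.53399
SE(ȳ_st) = √4.53399 = 2.12932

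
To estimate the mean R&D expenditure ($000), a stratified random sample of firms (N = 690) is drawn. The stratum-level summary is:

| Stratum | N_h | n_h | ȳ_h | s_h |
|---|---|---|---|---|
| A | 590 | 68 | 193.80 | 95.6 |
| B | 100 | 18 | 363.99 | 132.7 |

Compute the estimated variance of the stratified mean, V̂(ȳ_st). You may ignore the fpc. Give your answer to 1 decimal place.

V̂(ȳ_st) ≈ 118.8

V̂(ȳ_st) = Σ W_h² s_h²/n_h, with W_h = N_h/N and N = 690:
  stratum A: (590/690)²·95.6²/68 = 98.2681
  stratum B: (100/690)²·132.7²/18 = 20.5481
V̂(ȳ_st) = 118.816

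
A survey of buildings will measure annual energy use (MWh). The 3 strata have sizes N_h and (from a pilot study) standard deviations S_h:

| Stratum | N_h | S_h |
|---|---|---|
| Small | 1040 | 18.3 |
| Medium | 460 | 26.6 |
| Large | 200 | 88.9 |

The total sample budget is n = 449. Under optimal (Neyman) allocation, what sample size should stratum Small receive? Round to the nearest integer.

174

Neyman allocation: n_h = n · N_h S_h / Σ N_i S_i, with n = 449.
  stratum Small: N_h·S_h = 1040·18.3 = 19032.00
  stratum Medium: N_h·S_h = 460·26.6 = 12236.00
  stratum Large: N_h·S_h = 200·88.9 = 17780.00
Σ N_h S_h = 49048.00
n for stratum Small = 449·19032.00/49048.00 = 174.225 → 174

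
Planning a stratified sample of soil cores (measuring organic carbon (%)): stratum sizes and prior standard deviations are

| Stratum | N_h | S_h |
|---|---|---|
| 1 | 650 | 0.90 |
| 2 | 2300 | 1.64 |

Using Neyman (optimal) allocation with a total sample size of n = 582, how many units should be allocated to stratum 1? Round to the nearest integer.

78

Neyman allocation: n_h = n · N_h S_h / Σ N_i S_i, with n = 582.
  stratum 1: N_h·S_h = 650·0.90 = 585.00
  stratum 2: N_h·S_h = 2300·1.64 = 3772.00
Σ N_h S_h = 4357.00
n for stratum 1 = 582·585.00/4357.00 = 78.143 → 78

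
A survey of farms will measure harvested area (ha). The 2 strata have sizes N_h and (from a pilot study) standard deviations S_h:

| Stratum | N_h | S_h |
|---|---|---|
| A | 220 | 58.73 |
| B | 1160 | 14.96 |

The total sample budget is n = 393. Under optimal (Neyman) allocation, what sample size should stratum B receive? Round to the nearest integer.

225

Neyman allocation: n_h = n · N_h S_h / Σ N_i S_i, with n = 393.
  stratum A: N_h·S_h = 220·58.73 = 12920.60
  stratum B: N_h·S_h = 1160·14.96 = 17353.60
Σ N_h S_h = 30274.20
n for stratum B = 393·17353.60/30274.20 = 225.273 → 225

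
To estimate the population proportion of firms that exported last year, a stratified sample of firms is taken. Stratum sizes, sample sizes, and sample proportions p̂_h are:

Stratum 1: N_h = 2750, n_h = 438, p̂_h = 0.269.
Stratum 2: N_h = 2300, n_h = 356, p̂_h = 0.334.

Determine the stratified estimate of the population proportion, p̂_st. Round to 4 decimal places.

N = 5050; stratum weights W_h = N_h/N.
p̂_st = Σ W_h p̂_h = (2750·0.269 + 2300·0.334)/5050 = 0.29860

p̂_st ≈ 0.2986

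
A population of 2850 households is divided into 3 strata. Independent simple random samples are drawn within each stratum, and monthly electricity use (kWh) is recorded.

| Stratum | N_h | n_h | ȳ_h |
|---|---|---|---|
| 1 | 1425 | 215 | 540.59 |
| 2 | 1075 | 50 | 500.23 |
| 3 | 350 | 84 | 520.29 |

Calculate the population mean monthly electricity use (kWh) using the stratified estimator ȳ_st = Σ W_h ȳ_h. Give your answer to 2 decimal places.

ȳ_st ≈ 522.87

N = Σ N_h = 2850. Stratum weights W_h = N_h/N.
ȳ_st = (1425·540.59 + 1075·500.23 + 350·520.29) / 2850 = 522.8735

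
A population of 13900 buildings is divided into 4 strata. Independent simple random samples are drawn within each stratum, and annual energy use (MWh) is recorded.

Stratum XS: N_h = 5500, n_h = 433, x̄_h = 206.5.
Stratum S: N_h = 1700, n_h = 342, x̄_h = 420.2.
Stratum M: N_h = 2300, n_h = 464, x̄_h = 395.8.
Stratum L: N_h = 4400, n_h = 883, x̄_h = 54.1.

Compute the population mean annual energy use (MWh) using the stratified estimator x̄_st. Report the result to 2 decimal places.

N = Σ N_h = 13900. Stratum weights W_h = N_h/N.
x̄_st = (5500·206.5 + 1700·420.2 + 2300·395.8 + 4400·54.1) / 13900 = 215.7173

x̄_st ≈ 215.72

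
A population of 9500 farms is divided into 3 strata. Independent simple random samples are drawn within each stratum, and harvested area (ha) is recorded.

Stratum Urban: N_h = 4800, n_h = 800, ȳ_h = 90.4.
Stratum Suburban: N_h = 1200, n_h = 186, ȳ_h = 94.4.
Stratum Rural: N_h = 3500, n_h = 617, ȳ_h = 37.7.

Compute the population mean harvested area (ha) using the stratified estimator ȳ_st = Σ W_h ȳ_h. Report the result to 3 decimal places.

N = Σ N_h = 9500. Stratum weights W_h = N_h/N.
ȳ_st = (4800·90.4 + 1200·94.4 + 3500·37.7) / 9500 = 71.48947

ȳ_st ≈ 71.489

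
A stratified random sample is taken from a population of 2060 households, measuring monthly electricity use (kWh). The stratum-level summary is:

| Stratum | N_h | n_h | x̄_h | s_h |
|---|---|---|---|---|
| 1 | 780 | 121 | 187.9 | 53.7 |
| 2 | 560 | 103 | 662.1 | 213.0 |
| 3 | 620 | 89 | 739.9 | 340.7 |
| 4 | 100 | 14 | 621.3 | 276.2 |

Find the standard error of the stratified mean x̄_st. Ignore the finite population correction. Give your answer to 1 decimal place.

V̂(x̄_st) = Σ W_h² s_h²/n_h, with W_h = N_h/N and N = 2060:
  stratum 1: (780/2060)²·53.7²/121 = 3.41679
  stratum 2: (560/2060)²·213.0²/103 = 32.5509
  stratum 3: (620/2060)²·340.7²/89 = 118.142
  stratum 4: (100/2060)²·276.2²/14 = 12.8406
V̂(x̄_st) = 166.95
SE(x̄_st) = √166.95 = 12.9209

SE(x̄_st) ≈ 12.9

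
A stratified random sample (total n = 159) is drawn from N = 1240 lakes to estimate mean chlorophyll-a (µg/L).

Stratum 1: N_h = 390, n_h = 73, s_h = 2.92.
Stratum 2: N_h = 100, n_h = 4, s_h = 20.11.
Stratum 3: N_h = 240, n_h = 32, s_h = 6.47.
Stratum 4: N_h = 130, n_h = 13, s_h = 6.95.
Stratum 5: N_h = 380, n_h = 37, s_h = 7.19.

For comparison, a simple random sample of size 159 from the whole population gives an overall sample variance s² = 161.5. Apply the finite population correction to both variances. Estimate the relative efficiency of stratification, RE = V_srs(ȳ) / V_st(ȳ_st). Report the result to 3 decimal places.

V̂(ȳ_st) = Σ W_h² (1 − n_h/N_h) s_h²/n_h, with W_h = N_h/N and N = 1240:
  stratum 1: (390/1240)²·(1 − 73/390)·2.92²/73 = 0.00939125
  stratum 2: (100/1240)²·(1 − 4/100)·20.11²/4 = 0.631236
  stratum 3: (240/1240)²·(1 − 32/240)·6.47²/32 = 0.0424707
  stratum 4: (130/1240)²·(1 − 13/130)·6.95²/13 = 0.0367546
  stratum 5: (380/1240)²·(1 − 37/380)·7.19²/37 = 0.118438
V_st = 0.838291
V_srs = (1 − 159/1240)·161.5/159 = 0.885481
Relative efficiency = V_srs / V_st = 0.885481/0.838291 = 1.0563

RE ≈ 1.056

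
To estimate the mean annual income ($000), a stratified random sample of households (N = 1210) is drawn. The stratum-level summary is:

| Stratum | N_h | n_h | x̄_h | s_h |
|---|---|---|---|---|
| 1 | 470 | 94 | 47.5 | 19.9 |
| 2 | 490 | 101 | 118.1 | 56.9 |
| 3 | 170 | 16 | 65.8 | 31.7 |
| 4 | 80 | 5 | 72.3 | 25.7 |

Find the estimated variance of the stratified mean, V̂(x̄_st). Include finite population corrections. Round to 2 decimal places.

V̂(x̄_st) ≈ 6.35

V̂(x̄_st) = Σ W_h² (1 − n_h/N_h) s_h²/n_h, with W_h = N_h/N and N = 1210:
  stratum 1: (470/1210)²·(1 − 94/470)·19.9²/94 = 0.508503
  stratum 2: (490/1210)²·(1 − 101/490)·56.9²/101 = 4.17329
  stratum 3: (170/1210)²·(1 − 16/170)·31.7²/16 = 1.12305
  stratum 4: (80/1210)²·(1 − 5/80)·25.7²/5 = 0.541348
V̂(x̄_st) = 6.34618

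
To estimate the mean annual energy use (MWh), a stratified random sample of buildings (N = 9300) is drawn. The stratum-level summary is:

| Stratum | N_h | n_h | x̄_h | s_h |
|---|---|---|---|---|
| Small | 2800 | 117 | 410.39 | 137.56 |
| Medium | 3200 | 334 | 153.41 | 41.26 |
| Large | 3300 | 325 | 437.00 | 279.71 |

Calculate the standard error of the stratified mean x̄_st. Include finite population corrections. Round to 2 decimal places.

SE(x̄_st) ≈ 6.47

V̂(x̄_st) = Σ W_h² (1 − n_h/N_h) s_h²/n_h, with W_h = N_h/N and N = 9300:
  stratum Small: (2800/9300)²·(1 − 117/2800)·137.56²/117 = 14.0479
  stratum Medium: (3200/9300)²·(1 − 334/3200)·41.26²/334 = 0.540471
  stratum Large: (3300/9300)²·(1 − 325/3300)·279.71²/325 = 27.3255
V̂(x̄_st) = 41.9138
SE(x̄_st) = √41.9138 = 6.47409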